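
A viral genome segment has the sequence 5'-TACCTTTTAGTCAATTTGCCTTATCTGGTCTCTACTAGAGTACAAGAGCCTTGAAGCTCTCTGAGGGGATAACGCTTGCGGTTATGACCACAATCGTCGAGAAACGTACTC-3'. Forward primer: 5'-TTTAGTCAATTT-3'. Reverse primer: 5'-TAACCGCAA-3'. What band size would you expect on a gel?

79 bp

The forward primer matches the template at positions 6–17.
Reverse complement of the reverse primer: TTGCGGTTA. This occurs on the top strand at positions 76–84.
The product runs from position 6 to position 84, so its length is 84 − 6 + 1 = 79 bp.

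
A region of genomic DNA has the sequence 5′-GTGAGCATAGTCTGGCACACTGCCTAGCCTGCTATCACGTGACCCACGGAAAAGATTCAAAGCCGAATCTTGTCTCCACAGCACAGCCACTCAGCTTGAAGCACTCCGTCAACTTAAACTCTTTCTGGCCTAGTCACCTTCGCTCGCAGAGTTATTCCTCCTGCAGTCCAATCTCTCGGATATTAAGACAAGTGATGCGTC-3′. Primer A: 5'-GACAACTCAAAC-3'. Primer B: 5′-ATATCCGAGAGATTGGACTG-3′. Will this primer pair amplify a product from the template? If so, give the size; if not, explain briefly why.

No product — primer A has no binding site in the template.

Primer A (GACAACTCAAAC) does not match the top strand, and its reverse complement GTTTGAGTTGTC does not match either.
With no annealing site for primer A, no amplification occurs.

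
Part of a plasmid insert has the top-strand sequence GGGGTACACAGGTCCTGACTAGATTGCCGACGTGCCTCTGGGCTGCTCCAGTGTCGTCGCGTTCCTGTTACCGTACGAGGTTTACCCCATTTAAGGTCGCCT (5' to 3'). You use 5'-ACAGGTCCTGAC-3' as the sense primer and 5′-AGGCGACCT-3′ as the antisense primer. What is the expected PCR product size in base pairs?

95 bp

Scanning the template, ACAGGTCCTGAC occurs at positions 8–19; this primer anneals to the bottom strand there with its 3' end pointing downstream.
The reverse primer's reverse complement is AGGTCGCCT, which matches the template at positions 94–102.
The product runs from position 8 to position 102, so its length is 102 − 8 + 1 = 95 bp.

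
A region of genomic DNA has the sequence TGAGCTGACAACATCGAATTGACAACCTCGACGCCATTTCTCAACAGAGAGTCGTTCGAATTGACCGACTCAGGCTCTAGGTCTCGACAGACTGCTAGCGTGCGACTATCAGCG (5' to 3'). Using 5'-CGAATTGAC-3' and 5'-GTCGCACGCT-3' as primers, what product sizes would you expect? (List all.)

92 bp, 50 bp

The forward primer CGAATTGAC matches the top strand at positions 15–23, 57–65.
The reverse primer's reverse complement is AGCGTGCGAC, matching at positions 97–106.
Each forward site pairs with the reverse site to give a product ending at position 106: sizes 92, 50 bp.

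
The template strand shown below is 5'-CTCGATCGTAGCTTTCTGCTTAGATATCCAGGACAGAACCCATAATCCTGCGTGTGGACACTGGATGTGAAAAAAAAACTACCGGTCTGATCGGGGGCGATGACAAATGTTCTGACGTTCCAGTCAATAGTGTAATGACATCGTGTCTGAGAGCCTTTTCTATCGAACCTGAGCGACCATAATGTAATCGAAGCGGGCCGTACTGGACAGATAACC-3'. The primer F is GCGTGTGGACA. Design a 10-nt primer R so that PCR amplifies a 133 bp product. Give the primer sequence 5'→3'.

The forward primer binds at positions 50–60, so a 133 bp product ends at position 50 + 133 − 1 = 182.
The reverse primer anneals to the top strand over positions 173–182, i.e. to GCGACCATAA.
Its sequence written 5'→3' is the reverse complement: TTATGGTCGC.

5'-TTATGGTCGC-3'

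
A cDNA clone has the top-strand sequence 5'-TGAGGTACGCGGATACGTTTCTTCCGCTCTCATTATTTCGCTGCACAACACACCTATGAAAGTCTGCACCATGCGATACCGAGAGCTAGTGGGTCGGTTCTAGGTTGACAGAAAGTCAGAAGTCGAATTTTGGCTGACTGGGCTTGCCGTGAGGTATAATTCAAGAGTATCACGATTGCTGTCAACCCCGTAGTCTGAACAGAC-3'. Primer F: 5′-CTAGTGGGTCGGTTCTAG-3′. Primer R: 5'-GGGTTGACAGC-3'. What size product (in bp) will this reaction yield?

Scanning the template, CTAGTGGGTCGGTTCTAG occurs at positions 86–103; this primer anneals to the bottom strand there with its 3' end pointing downstream.
Taking the reverse complement of GGGTTGACAGC gives GCTGTCAACCC, found at positions 178–188 on the template; the primer anneals here to the top strand with its 3' end pointing upstream.
Amplicon spans positions 86–188: 103 bp.

103 bp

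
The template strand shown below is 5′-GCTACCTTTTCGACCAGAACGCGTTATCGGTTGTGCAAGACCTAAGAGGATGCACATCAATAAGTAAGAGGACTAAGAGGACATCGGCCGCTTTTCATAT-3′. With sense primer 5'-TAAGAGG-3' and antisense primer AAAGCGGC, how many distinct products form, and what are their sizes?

The forward primer TAAGAGG matches the top strand at positions 43–49, 65–71, 74–80.
The reverse primer's reverse complement is GCCGCTTT, matching at positions 87–94.
Each forward site pairs with the reverse site to give a product ending at position 94: sizes 52, 30, 21 bp.

Three products: 52 bp, 30 bp, 21 bp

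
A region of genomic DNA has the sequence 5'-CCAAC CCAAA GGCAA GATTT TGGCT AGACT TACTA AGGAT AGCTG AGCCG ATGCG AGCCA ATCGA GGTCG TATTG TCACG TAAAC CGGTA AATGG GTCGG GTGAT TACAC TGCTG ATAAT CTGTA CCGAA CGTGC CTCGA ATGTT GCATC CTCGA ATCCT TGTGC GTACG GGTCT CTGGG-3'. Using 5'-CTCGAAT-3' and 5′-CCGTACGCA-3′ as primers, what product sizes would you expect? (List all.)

The forward primer CTCGAAT matches the top strand at positions 136–142, 151–157.
The reverse primer's reverse complement is TGCGTACGG, matching at positions 163–171.
Each forward site pairs with the reverse site to give a product ending at position 171: sizes 36, 21 bp.

36 bp, 21 bp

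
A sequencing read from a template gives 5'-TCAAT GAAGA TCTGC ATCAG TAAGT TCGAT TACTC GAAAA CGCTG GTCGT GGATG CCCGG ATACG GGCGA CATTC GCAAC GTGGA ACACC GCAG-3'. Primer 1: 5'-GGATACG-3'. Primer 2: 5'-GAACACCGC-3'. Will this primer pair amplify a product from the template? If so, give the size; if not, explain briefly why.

Primer 1 (GGATACG) matches the top strand at positions 59–65 (3' end points downstream).
Primer 2 (GAACACCGC) also matches the top strand directly, at positions 84–92 — its reverse complement GCGGTGTTC is not present.
Both primers anneal to the bottom strand with 3' ends pointing the same way, so neither can prime synthesis back toward the other.

No product — both primers anneal to the same strand and extend in the same direction.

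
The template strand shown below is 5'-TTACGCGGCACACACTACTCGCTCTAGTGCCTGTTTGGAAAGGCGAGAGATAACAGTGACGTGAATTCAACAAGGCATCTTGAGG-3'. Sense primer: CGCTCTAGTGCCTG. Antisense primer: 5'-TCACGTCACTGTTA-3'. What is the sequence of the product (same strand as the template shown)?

Forward primer CGCTCTAGTGCCTG is found on the top strand at positions 20–33.
Taking the reverse complement of TCACGTCACTGTTA gives TAACAGTGACGTGA, found at positions 51–64 on the template; the primer anneals here to the top strand with its 3' end pointing upstream.
The product is the template from position 20 through 64 (45 bp).

5'-CGCTCTAGTGCCTGTTTGGAAAGGCGAGAGATAACAGTGACGTGA-3'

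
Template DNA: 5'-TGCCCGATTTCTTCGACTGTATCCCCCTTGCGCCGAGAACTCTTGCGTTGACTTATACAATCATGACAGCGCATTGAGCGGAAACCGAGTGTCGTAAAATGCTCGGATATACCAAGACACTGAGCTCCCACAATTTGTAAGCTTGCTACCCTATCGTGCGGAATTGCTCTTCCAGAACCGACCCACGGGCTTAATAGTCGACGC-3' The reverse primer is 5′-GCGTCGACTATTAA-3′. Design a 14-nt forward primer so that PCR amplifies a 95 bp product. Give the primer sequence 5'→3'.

5'-TACCAAGACACTGA-3'

The reverse primer's reverse complement TTAATAGTCGACGC matches the template at positions 191–204, so the product ends at position 204.
A 95 bp product then starts at position 204 − 95 + 1 = 110.
The forward primer is identical to the top strand there: TACCAAGACACTGA.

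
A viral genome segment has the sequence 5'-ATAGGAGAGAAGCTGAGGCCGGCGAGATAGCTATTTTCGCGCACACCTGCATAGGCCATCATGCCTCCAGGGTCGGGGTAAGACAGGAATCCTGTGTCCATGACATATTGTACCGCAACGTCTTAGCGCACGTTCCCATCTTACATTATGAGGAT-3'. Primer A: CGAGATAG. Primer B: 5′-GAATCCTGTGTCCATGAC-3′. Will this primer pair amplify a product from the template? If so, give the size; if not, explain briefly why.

No product — both primers anneal to the same strand and extend in the same direction.

Primer A (CGAGATAG) matches the top strand at positions 23–30 (3' end points downstream).
Primer B (GAATCCTGTGTCCATGAC) also matches the top strand directly, at positions 87–104 — its reverse complement GTCATGGACACAGGATTC is not present.
Both primers anneal to the bottom strand with 3' ends pointing the same way, so neither can prime synthesis back toward the other.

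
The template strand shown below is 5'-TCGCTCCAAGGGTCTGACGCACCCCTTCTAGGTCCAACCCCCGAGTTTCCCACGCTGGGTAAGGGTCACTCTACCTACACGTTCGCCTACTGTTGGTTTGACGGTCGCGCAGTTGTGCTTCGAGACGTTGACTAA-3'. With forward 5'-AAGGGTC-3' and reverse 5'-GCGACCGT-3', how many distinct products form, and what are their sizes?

The forward primer AAGGGTC matches the top strand at positions 8–14, 61–67.
The reverse primer's reverse complement is ACGGTCGC, matching at positions 101–108.
Each forward site pairs with the reverse site to give a product ending at position 108: sizes 101, 48 bp.

Two products: 101 bp, 48 bp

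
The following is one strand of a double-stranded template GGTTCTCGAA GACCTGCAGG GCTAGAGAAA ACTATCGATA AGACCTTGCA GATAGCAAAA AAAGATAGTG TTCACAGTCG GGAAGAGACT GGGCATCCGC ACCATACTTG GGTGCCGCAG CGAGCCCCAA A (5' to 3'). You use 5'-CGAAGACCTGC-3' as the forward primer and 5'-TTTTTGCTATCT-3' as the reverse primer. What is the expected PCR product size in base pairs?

55 bp

Scanning the template, CGAAGACCTGC occurs at positions 7–17; this primer anneals to the bottom strand there with its 3' end pointing downstream.
The reverse primer's reverse complement is AGATAGCAAAAA, which matches the template at positions 50–61.
The product runs from position 7 to position 61, so its length is 61 − 7 + 1 = 55 bp.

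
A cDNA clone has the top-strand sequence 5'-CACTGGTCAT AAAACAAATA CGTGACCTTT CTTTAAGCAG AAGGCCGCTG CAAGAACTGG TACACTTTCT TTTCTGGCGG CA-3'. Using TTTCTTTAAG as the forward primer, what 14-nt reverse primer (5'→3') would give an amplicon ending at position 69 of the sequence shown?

5'-GAAAGTGTACCAGT-3'

The forward primer binds at positions 28–37; the product's 3' end on the top strand is position 69.
The reverse primer anneals to the top strand over positions 56–69, i.e. to ACTGGTACACTTTC.
Its sequence written 5'→3' is the reverse complement: GAAAGTGTACCAGT.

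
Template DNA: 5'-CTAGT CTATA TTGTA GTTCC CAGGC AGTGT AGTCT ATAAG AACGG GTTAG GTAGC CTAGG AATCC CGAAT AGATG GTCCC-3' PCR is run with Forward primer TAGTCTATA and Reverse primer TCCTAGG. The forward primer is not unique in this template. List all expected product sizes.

The forward primer TAGTCTATA matches the top strand at positions 2–10, 30–38.
The reverse primer's reverse complement is CCTAGGA, matching at positions 55–61.
Each forward site pairs with the reverse site to give a product ending at position 61: sizes 60, 32 bp.

60 bp, 32 bp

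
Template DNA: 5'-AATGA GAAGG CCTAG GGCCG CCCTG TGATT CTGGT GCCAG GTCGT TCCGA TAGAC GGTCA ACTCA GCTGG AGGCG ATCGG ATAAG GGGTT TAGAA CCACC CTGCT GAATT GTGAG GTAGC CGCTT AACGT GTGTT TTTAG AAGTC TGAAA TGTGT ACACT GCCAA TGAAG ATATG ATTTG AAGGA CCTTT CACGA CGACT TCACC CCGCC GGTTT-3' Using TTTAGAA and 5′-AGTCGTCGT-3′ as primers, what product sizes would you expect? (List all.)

The forward primer TTTAGAA matches the top strand at positions 89–95, 136–142.
The reverse primer's reverse complement is ACGACGACT, matching at positions 192–200.
Each forward site pairs with the reverse site to give a product ending at position 200: sizes 112, 65 bp.

112 bp, 65 bp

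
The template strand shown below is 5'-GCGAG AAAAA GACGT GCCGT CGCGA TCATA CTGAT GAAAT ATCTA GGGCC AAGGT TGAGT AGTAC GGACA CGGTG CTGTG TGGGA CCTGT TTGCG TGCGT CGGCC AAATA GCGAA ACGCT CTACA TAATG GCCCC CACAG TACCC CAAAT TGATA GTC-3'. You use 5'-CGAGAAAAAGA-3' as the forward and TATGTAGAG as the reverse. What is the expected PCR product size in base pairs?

126 bp

Scanning the template, CGAGAAAAAGA occurs at positions 2–12; this primer anneals to the bottom strand there with its 3' end pointing downstream.
Reverse complement of the reverse primer: CTCTACATA. This occurs on the top strand at positions 119–127.
Product length = (reverse-primer end) − (forward-primer start) + 1 = 127 − 2 + 1 = 126 bp.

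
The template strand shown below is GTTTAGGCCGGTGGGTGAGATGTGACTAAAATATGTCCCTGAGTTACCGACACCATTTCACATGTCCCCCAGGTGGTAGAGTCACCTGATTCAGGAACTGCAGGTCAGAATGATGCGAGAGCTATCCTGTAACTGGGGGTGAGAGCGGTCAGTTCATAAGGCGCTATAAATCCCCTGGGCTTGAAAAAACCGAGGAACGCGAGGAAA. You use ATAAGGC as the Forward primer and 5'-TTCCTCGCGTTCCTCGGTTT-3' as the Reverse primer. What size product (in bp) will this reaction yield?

51 bp

Scanning the template, ATAAGGC occurs at positions 156–162; this primer anneals to the bottom strand there with its 3' end pointing downstream.
The reverse primer's reverse complement is AAACCGAGGAACGCGAGGAA, which matches the template at positions 187–206.
The product runs from position 156 to position 206, so its length is 206 − 156 + 1 = 51 bp.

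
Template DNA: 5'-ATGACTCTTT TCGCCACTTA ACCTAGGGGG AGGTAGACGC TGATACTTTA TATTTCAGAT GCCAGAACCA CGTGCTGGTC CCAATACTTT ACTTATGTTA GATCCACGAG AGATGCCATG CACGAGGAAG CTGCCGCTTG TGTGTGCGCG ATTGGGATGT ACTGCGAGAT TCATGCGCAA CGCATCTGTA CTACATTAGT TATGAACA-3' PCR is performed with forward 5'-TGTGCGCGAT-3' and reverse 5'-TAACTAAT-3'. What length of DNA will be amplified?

60 bp

The forward primer matches the template at positions 143–152.
Taking the reverse complement of TAACTAAT gives ATTAGTTA, found at positions 195–202 on the template; the primer anneals here to the top strand with its 3' end pointing upstream.
Product length = (reverse-primer end) − (forward-primer start) + 1 = 202 − 143 + 1 = 60 bp.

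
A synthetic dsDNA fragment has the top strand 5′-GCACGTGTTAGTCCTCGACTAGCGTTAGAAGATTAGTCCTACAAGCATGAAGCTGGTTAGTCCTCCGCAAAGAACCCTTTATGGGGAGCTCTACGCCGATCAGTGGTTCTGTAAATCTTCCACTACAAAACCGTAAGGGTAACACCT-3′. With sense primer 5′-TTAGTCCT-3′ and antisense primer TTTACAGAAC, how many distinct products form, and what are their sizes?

Three products: 108 bp, 83 bp, 59 bp

The forward primer TTAGTCCT matches the top strand at positions 8–15, 33–40, 57–64.
The reverse primer's reverse complement is GTTCTGTAAA, matching at positions 106–115.
Each forward site pairs with the reverse site to give a product ending at position 115: sizes 108, 83, 59 bp.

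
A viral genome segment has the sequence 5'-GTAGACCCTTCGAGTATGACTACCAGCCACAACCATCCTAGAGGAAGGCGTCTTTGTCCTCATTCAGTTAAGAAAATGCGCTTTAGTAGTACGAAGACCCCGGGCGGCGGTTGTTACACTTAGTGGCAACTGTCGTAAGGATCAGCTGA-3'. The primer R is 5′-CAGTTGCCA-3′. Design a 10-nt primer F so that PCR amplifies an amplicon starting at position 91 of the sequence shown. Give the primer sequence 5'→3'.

5'-ACGAAGACCC-3'

The reverse primer's reverse complement TGGCAACTG matches the template at positions 124–132; the product starts at position 91.
The forward primer is identical to the top strand over positions 91–100: ACGAAGACCC.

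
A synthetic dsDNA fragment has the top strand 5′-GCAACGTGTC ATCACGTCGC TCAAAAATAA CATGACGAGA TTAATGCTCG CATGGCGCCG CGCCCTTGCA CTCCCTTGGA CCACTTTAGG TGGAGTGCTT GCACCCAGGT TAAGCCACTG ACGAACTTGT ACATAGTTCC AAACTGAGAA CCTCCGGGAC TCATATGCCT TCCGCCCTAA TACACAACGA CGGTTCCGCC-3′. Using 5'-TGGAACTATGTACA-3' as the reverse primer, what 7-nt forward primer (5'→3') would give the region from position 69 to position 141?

5'-CACTCCC-3'

The reverse primer's reverse complement TGTACATAGTTCCA matches the template at positions 128–141; the product starts at position 69.
The forward primer is identical to the top strand over positions 69–75: CACTCCC.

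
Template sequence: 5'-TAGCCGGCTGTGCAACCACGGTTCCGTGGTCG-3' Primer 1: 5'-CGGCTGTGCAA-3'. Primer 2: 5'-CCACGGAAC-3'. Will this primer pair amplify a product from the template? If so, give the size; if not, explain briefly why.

Yes — a 25 bp product.

Primer 1 (CGGCTGTGCAA) matches the top strand at positions 5–15; it acts as a forward primer.
Primer 2's reverse complement is GTTCCGTGG, matching the top strand at positions 21–29; it acts as a reverse primer.
The 3' ends face each other across positions 5–29, giving a 25 bp product.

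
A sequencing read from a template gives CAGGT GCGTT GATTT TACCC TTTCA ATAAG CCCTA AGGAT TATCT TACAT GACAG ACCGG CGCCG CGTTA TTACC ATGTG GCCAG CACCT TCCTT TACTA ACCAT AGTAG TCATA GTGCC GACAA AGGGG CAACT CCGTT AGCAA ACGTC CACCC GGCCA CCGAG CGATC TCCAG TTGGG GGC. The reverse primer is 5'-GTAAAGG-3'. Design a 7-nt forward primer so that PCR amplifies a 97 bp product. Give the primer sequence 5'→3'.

5'-AGGTGCG-3'

The reverse primer's reverse complement CCTTTAC matches the template at positions 92–98, so the product ends at position 98.
A 97 bp product then starts at position 98 − 97 + 1 = 2.
The forward primer is identical to the top strand there: AGGTGCG.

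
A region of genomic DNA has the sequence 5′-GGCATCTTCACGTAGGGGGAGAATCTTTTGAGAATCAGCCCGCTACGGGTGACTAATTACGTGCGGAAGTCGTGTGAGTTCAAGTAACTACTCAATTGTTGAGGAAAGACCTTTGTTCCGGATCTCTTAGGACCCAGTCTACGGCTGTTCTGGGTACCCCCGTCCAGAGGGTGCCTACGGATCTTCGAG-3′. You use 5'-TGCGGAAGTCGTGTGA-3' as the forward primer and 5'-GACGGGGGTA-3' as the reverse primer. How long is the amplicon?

103 bp

The forward primer matches the template at positions 62–77.
Reverse complement of the reverse primer: TACCCCCGTC. This occurs on the top strand at positions 155–164.
Product length = (reverse-primer end) − (forward-primer start) + 1 = 164 − 62 + 1 = 103 bp.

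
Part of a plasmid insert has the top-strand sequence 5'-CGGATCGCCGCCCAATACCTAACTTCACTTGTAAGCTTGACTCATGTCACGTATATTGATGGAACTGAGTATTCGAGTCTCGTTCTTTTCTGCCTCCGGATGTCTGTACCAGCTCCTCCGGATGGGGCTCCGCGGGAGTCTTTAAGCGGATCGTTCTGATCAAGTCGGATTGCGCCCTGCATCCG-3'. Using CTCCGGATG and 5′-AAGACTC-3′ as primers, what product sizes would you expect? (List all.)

49 bp, 27 bp

The forward primer CTCCGGATG matches the top strand at positions 94–102, 116–124.
The reverse primer's reverse complement is GAGTCTT, matching at positions 136–142.
Each forward site pairs with the reverse site to give a product ending at position 142: sizes 49, 27 bp.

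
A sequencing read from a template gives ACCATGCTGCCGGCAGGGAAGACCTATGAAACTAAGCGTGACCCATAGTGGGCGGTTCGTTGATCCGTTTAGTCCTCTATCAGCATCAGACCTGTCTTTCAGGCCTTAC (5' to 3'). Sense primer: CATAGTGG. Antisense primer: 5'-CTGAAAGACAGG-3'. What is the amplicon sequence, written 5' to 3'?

5'-CATAGTGGGCGGTTCGTTGATCCGTTTAGTCCTCTATCAGCATCAGACCTGTCTTTCAG-3'

Scanning the template, CATAGTGG occurs at positions 44–51; this primer anneals to the bottom strand there with its 3' end pointing downstream.
The reverse primer's reverse complement is CCTGTCTTTCAG, which matches the template at positions 91–102.
The product is the template from position 44 through 102 (59 bp).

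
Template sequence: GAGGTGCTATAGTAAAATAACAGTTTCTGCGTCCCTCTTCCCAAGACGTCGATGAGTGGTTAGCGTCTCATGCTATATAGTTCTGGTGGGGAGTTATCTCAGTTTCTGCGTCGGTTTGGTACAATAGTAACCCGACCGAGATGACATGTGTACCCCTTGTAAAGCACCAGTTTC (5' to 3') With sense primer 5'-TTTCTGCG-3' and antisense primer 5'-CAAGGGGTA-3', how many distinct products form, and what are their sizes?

The forward primer TTTCTGCG matches the top strand at positions 24–31, 103–110.
The reverse primer's reverse complement is TACCCCTTG, matching at positions 151–159.
Each forward site pairs with the reverse site to give a product ending at position 159: sizes 136, 57 bp.

Two products: 136 bp, 57 bp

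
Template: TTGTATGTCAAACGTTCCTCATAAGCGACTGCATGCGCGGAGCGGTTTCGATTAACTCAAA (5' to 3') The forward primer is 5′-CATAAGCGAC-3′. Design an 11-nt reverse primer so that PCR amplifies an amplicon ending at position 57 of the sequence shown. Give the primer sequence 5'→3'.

5'-AGTTAATCGAA-3'

The forward primer binds at positions 20–29; the product's 3' end on the top strand is position 57.
The reverse primer anneals to the top strand over positions 47–57, i.e. to TTCGATTAACT.
Its sequence written 5'→3' is the reverse complement: AGTTAATCGAA.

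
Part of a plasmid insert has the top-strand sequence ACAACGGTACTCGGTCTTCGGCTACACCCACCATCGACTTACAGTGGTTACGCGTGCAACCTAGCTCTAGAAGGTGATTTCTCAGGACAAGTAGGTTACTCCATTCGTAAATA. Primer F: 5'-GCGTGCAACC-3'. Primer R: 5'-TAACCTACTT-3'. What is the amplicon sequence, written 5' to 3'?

5'-GCGTGCAACCTAGCTCTAGAAGGTGATTTCTCAGGACAAGTAGGTTA-3'

The forward primer matches the template at positions 52–61.
Taking the reverse complement of TAACCTACTT gives AAGTAGGTTA, found at positions 89–98 on the template; the primer anneals here to the top strand with its 3' end pointing upstream.
The product is the template from position 52 through 98 (47 bp).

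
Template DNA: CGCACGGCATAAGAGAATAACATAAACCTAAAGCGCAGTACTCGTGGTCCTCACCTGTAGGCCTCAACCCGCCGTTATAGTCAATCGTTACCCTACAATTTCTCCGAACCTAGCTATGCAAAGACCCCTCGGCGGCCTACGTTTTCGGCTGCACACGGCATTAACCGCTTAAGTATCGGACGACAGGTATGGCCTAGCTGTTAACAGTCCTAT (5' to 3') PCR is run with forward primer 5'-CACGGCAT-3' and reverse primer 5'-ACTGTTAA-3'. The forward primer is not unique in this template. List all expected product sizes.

206 bp, 55 bp

The forward primer CACGGCAT matches the top strand at positions 3–10, 154–161.
The reverse primer's reverse complement is TTAACAGT, matching at positions 201–208.
Each forward site pairs with the reverse site to give a product ending at position 208: sizes 206, 55 bp.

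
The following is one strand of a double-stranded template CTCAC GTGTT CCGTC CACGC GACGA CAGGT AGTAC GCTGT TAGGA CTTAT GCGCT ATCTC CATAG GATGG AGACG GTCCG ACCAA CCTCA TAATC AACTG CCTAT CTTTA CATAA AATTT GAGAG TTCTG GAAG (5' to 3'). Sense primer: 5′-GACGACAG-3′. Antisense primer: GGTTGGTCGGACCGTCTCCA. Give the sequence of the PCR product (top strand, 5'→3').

Forward primer GACGACAG is found on the top strand at positions 21–28.
Reverse complement of the reverse primer: TGGAGACGGTCCGACCAACC. This occurs on the top strand at positions 68–87.
The product is the template from position 21 through 87 (67 bp).

5'-GACGACAGGTAGTACGCTGTTAGGACTTATGCGCTATCTCCATAGGATGGAGACGGTCCGACCAACC-3'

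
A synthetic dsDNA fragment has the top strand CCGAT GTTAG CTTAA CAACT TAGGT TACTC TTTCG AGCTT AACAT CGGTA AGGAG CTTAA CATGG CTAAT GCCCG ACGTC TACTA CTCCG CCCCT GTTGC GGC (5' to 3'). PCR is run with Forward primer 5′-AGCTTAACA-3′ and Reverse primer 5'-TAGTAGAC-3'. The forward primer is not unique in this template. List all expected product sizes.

77 bp, 50 bp, 32 bp

The forward primer AGCTTAACA matches the top strand at positions 9–17, 36–44, 54–62.
The reverse primer's reverse complement is GTCTACTA, matching at positions 78–85.
Each forward site pairs with the reverse site to give a product ending at position 85: sizes 77, 50, 32 bp.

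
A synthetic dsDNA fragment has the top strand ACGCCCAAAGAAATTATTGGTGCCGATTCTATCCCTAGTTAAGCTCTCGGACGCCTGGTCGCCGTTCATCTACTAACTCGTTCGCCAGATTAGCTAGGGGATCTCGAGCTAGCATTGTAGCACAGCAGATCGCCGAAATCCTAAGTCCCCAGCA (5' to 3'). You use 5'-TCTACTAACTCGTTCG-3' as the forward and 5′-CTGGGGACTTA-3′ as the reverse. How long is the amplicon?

84 bp

Scanning the template, TCTACTAACTCGTTCG occurs at positions 69–84; this primer anneals to the bottom strand there with its 3' end pointing downstream.
Reverse complement of the reverse primer: TAAGTCCCCAG. This occurs on the top strand at positions 142–152.
Amplicon spans positions 69–152: 84 bp.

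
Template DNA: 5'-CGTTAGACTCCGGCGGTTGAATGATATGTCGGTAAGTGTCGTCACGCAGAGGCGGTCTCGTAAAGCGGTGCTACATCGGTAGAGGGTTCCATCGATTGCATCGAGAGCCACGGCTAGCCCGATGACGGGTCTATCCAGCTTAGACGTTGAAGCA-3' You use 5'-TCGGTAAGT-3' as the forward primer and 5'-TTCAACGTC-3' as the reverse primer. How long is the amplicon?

The forward primer matches the template at positions 29–37.
Taking the reverse complement of TTCAACGTC gives GACGTTGAA, found at positions 143–151 on the template; the primer anneals here to the top strand with its 3' end pointing upstream.
Amplicon spans positions 29–151: 123 bp.

123 bp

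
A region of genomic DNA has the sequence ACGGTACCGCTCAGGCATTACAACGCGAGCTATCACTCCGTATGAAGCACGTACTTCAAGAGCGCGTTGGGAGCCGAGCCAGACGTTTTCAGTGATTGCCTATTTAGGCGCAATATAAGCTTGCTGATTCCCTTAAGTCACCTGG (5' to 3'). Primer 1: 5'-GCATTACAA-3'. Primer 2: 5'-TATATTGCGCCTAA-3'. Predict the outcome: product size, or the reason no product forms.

Primer 1 (GCATTACAA) matches the top strand at positions 15–23; it acts as a forward primer.
Primer 2's reverse complement is TTAGGCGCAATATA, matching the top strand at positions 104–117; it acts as a reverse primer.
The 3' ends face each other across positions 15–117, giving a 103 bp product.

Yes — a 103 bp product.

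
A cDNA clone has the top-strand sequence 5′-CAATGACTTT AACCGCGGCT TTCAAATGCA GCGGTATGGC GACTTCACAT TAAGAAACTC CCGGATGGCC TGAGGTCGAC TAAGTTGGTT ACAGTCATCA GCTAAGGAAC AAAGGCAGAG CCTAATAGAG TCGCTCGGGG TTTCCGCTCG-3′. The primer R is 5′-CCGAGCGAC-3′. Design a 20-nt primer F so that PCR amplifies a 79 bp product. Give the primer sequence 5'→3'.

The reverse primer's reverse complement GTCGCTCGG matches the template at positions 130–138, so the product ends at position 138.
A 79 bp product then starts at position 138 − 79 + 1 = 60.
The forward primer is identical to the top strand there: CCCGGATGGCCTGAGGTCGA.

5'-CCCGGATGGCCTGAGGTCGA-3'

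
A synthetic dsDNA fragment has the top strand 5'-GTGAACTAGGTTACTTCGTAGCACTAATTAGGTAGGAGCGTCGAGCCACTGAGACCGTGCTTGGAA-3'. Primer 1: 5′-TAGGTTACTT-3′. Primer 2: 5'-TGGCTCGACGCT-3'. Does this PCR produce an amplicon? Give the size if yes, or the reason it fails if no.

Yes — a 42 bp product.

Primer 1 (TAGGTTACTT) matches the top strand at positions 7–16; it acts as a forward primer.
Primer 2's reverse complement is AGCGTCGAGCCA, matching the top strand at positions 37–48; it acts as a reverse primer.
The 3' ends face each other across positions 7–48, giving a 42 bp product.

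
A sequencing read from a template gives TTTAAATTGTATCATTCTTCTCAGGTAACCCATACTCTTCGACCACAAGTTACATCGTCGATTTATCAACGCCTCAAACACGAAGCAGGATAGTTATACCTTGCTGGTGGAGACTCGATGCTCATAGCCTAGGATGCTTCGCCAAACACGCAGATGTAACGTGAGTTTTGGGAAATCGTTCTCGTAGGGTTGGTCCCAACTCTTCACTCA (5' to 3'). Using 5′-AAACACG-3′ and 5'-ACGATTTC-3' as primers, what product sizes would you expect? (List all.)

104 bp, 36 bp

The forward primer AAACACG matches the top strand at positions 76–82, 144–150.
The reverse primer's reverse complement is GAAATCGT, matching at positions 172–179.
Each forward site pairs with the reverse site to give a product ending at position 179: sizes 104, 36 bp.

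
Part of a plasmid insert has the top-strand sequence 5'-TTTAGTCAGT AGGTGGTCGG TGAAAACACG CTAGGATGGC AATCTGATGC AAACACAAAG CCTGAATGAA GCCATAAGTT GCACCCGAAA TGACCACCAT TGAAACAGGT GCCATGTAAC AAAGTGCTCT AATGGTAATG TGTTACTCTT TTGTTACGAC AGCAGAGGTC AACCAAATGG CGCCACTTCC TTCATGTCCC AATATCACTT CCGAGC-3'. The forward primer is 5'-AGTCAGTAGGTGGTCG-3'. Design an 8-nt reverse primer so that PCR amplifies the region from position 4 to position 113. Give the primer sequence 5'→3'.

The product's 3' end on the top strand is position 113.
The reverse primer anneals to the top strand over positions 106–113, i.e. to CAGGTGCC.
Its sequence written 5'→3' is the reverse complement: GGCACCTG.

5'-GGCACCTG-3'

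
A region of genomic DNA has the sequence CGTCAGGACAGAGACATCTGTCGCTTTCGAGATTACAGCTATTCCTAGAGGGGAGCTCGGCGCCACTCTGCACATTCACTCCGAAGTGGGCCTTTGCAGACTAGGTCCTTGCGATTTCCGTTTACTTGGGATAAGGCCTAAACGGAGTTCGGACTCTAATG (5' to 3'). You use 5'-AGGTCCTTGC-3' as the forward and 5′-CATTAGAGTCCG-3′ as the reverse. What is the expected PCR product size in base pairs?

59 bp

Forward primer AGGTCCTTGC is found on the top strand at positions 103–112.
Reverse complement of the reverse primer: CGGACTCTAATG. This occurs on the top strand at positions 150–161.
The product runs from position 103 to position 161, so its length is 161 − 103 + 1 = 59 bp.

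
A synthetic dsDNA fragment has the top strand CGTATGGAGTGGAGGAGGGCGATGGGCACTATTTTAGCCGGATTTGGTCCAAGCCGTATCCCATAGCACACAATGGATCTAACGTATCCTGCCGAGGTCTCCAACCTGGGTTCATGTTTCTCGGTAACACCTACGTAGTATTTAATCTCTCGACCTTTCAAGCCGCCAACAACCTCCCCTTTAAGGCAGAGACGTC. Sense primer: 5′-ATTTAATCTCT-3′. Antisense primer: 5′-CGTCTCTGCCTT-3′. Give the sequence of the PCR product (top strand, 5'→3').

5'-ATTTAATCTCTCGACCTTTCAAGCCGCCAACAACCTCCCCTTTAAGGCAGAGACG-3'

The forward primer matches the template at positions 140–150.
Taking the reverse complement of CGTCTCTGCCTT gives AAGGCAGAGACG, found at positions 183–194 on the template; the primer anneals here to the top strand with its 3' end pointing upstream.
The product is the template from position 140 through 194 (55 bp).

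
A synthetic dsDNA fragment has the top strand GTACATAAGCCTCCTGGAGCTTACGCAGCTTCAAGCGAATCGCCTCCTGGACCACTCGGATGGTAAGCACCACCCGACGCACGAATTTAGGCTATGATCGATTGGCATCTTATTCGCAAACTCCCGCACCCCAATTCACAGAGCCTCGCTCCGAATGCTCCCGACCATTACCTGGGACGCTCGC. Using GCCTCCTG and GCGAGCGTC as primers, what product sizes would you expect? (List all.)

The forward primer GCCTCCTG matches the top strand at positions 9–16, 42–49.
The reverse primer's reverse complement is GACGCTCGC, matching at positions 176–184.
Each forward site pairs with the reverse site to give a product ending at position 184: sizes 176, 143 bp.

176 bp, 143 bp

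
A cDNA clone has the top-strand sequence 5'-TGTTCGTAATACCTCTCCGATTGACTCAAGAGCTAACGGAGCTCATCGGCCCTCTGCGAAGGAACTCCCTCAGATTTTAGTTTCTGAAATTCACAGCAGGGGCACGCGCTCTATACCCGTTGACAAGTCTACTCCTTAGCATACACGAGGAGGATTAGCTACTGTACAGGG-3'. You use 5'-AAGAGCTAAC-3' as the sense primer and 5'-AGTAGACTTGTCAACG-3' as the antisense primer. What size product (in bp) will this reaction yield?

106 bp

Scanning the template, AAGAGCTAAC occurs at positions 28–37; this primer anneals to the bottom strand there with its 3' end pointing downstream.
Reverse complement of the reverse primer: CGTTGACAAGTCTACT. This occurs on the top strand at positions 118–133.
The product runs from position 28 to position 133, so its length is 133 − 28 + 1 = 106 bp.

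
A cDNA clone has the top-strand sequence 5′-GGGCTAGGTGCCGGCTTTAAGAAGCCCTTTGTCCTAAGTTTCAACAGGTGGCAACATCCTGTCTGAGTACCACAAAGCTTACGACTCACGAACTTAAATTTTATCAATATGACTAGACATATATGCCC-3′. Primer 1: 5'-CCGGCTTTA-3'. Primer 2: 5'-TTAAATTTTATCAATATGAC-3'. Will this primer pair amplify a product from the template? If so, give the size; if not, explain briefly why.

No product — both primers anneal to the same strand and extend in the same direction.

Primer 1 (CCGGCTTTA) matches the top strand at positions 11–19 (3' end points downstream).
Primer 2 (TTAAATTTTATCAATATGAC) also matches the top strand directly, at positions 94–113 — its reverse complement GTCATATTGATAAAATTTAA is not present.
Both primers anneal to the bottom strand with 3' ends pointing the same way, so neither can prime synthesis back toward the other.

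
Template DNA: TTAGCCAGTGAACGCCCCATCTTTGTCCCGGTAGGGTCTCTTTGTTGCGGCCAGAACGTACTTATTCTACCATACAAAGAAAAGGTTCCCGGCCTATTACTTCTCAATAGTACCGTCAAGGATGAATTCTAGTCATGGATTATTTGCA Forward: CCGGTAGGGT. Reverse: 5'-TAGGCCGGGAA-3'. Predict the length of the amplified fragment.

69 bp

The forward primer matches the template at positions 28–37.
The reverse primer's reverse complement is TTCCCGGCCTA, which matches the template at positions 86–96.
Product length = (reverse-primer end) − (forward-primer start) + 1 = 96 − 28 + 1 = 69 bp.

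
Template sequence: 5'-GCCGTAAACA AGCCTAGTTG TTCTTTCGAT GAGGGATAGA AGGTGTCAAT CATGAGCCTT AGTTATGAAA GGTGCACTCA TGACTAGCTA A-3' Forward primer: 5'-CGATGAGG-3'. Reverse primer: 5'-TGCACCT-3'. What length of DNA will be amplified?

The forward primer matches the template at positions 27–34.
Reverse complement of the reverse primer: AGGTGCA. This occurs on the top strand at positions 70–76.
Product length = (reverse-primer end) − (forward-primer start) + 1 = 76 − 27 + 1 = 50 bp.

50 bp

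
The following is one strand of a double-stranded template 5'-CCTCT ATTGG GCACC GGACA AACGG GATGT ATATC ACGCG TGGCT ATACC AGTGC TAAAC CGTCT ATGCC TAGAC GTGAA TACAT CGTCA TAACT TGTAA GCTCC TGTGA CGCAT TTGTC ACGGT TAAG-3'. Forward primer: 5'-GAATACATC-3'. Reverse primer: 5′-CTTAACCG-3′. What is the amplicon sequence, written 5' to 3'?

5'-GAATACATCGTCATAACTTGTAAGCTCCTGTGACGCATTTGTCACGGTTAAG-3'

Forward primer GAATACATC is found on the top strand at positions 78–86.
Taking the reverse complement of CTTAACCG gives CGGTTAAG, found at positions 122–129 on the template; the primer anneals here to the top strand with its 3' end pointing upstream.
The product is the template from position 78 through 129 (52 bp).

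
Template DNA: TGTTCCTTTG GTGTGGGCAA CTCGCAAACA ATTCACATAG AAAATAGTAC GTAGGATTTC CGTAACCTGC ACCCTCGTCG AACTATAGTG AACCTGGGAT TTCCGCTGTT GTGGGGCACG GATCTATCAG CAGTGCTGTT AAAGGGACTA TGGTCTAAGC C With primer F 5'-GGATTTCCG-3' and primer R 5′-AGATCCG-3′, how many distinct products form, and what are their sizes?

Two products: 72 bp, 29 bp

The forward primer GGATTTCCG matches the top strand at positions 54–62, 97–105.
The reverse primer's reverse complement is CGGATCT, matching at positions 119–125.
Each forward site pairs with the reverse site to give a product ending at position 125: sizes 72, 29 bp.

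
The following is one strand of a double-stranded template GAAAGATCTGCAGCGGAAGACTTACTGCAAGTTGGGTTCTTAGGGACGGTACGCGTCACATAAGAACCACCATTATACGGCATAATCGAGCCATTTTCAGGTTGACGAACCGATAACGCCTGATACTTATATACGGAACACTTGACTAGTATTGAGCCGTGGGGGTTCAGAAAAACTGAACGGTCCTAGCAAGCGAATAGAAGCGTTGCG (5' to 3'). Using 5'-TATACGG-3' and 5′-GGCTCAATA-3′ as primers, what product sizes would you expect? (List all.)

The forward primer TATACGG matches the top strand at positions 74–80, 130–136.
The reverse primer's reverse complement is TATTGAGCC, matching at positions 150–158.
Each forward site pairs with the reverse site to give a product ending at position 158: sizes 85, 29 bp.

85 bp, 29 bp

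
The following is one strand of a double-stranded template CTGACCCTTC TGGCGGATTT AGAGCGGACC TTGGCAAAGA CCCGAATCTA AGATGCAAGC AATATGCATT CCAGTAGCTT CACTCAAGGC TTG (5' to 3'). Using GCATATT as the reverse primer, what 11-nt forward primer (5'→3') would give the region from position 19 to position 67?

The reverse primer's reverse complement AATATGC matches the template at positions 61–67; the product starts at position 19.
The forward primer is identical to the top strand over positions 19–29: TTAGAGCGGAC.

5'-TTAGAGCGGAC-3'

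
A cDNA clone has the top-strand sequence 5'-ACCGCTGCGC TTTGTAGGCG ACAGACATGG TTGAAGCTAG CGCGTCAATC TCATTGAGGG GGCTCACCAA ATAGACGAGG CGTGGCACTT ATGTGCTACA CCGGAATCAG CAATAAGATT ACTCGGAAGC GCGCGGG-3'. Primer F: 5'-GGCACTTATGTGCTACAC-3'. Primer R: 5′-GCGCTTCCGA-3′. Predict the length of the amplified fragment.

Scanning the template, GGCACTTATGTGCTACAC occurs at positions 84–101; this primer anneals to the bottom strand there with its 3' end pointing downstream.
Reverse complement of the reverse primer: TCGGAAGCGC. This occurs on the top strand at positions 123–132.
Product length = (reverse-primer end) − (forward-primer start) + 1 = 132 − 84 + 1 = 49 bp.

49 bp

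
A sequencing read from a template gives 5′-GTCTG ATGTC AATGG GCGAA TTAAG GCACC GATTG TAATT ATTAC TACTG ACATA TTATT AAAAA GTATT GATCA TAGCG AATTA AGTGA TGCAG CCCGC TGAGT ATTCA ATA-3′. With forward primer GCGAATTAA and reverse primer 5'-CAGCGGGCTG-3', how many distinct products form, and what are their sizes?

Two products: 87 bp, 25 bp

The forward primer GCGAATTAA matches the top strand at positions 16–24, 78–86.
The reverse primer's reverse complement is CAGCCCGCTG, matching at positions 93–102.
Each forward site pairs with the reverse site to give a product ending at position 102: sizes 87, 25 bp.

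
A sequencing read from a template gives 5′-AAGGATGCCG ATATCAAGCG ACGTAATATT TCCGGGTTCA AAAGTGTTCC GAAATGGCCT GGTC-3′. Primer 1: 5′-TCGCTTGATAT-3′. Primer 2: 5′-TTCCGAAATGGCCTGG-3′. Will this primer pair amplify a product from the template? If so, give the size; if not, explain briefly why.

No product — the primers' 3' ends point away from each other.

Primer 1 (TCGCTTGATAT) has reverse complement ATATCAAGCGA, which matches the top strand at positions 11–21; primer 1 anneals to the top strand there with its 3' end pointing upstream toward position 11.
Primer 2 (TTCCGAAATGGCCTGG) matches the top strand directly at positions 47–62; it anneals to the bottom strand with its 3' end pointing downstream toward position 62.
The 3' ends diverge (primer 1 extends toward position 1, primer 2 toward position 64), so the primers never converge on a shared product.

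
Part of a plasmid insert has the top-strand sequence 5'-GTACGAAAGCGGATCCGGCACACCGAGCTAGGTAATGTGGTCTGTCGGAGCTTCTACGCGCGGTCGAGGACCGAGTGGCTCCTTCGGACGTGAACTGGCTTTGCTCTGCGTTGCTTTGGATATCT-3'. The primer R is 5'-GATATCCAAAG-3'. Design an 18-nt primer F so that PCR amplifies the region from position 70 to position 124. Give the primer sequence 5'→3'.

5'-ACCGAGTGGCTCCTTCGG-3'

The reverse primer's reverse complement CTTTGGATATC matches the template at positions 114–124; the product starts at position 70.
The forward primer is identical to the top strand over positions 70–87: ACCGAGTGGCTCCTTCGG.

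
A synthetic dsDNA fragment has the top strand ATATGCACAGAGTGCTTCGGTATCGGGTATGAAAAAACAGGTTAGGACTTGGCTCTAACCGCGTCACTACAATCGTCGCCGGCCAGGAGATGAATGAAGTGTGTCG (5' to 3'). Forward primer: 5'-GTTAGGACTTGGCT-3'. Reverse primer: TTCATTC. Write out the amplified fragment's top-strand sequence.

5'-GTTAGGACTTGGCTCTAACCGCGTCACTACAATCGTCGCCGGCCAGGAGATGAATGAA-3'

Forward primer GTTAGGACTTGGCT is found on the top strand at positions 41–54.
Reverse complement of the reverse primer: GAATGAA. This occurs on the top strand at positions 92–98.
The product is the template from position 41 through 98 (58 bp).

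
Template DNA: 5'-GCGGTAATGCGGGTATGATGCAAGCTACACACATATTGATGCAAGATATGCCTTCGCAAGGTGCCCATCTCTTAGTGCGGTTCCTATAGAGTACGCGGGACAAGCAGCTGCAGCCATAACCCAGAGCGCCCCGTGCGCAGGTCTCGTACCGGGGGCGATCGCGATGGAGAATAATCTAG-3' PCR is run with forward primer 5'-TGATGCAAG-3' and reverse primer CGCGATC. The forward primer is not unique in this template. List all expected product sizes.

The forward primer TGATGCAAG matches the top strand at positions 16–24, 37–45.
The reverse primer's reverse complement is GATCGCG, matching at positions 157–163.
Each forward site pairs with the reverse site to give a product ending at position 163: sizes 148, 127 bp.

148 bp, 127 bp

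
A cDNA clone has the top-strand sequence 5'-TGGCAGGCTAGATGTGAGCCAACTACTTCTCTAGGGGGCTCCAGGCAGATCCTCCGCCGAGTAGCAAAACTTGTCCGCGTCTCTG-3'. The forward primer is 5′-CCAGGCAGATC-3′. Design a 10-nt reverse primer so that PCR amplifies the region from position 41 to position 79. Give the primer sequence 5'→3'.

5'-CGCGGACAAG-3'

The product's 3' end on the top strand is position 79.
The reverse primer anneals to the top strand over positions 70–79, i.e. to CTTGTCCGCG.
Its sequence written 5'→3' is the reverse complement: CGCGGACAAG.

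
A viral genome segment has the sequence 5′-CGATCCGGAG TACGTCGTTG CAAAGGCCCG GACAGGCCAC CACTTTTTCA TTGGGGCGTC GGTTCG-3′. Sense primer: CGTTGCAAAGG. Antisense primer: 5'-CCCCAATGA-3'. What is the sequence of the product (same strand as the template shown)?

Scanning the template, CGTTGCAAAGG occurs at positions 16–26; this primer anneals to the bottom strand there with its 3' end pointing downstream.
The reverse primer's reverse complement is TCATTGGGG, which matches the template at positions 48–56.
The product is the template from position 16 through 56 (41 bp).

5'-CGTTGCAAAGGCCCGGACAGGCCACCACTTTTTCATTGGGG-3'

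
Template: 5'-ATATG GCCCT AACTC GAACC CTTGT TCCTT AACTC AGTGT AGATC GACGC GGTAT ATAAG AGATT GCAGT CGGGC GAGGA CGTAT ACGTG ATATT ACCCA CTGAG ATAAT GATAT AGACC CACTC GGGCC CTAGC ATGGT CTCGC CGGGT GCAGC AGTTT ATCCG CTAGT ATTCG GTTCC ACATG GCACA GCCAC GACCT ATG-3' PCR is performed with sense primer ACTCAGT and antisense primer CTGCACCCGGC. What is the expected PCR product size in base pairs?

The forward primer matches the template at positions 32–38.
The reverse primer's reverse complement is GCCGGGTGCAG, which matches the template at positions 144–154.
The product runs from position 32 to position 154, so its length is 154 − 32 + 1 = 123 bp.

123 bp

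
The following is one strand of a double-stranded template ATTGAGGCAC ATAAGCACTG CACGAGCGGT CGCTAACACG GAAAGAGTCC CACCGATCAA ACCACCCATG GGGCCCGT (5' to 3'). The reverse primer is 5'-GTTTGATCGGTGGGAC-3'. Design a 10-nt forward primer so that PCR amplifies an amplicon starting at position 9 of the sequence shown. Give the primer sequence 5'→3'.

5'-ACATAAGCAC-3'

The reverse primer's reverse complement GTCCCACCGATCAAAC matches the template at positions 47–62; the product starts at position 9.
The forward primer is identical to the top strand over positions 9–18: ACATAAGCAC.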